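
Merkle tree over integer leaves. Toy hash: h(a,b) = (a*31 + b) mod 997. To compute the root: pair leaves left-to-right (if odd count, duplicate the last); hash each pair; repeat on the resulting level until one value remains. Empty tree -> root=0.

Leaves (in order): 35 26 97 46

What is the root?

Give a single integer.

Answer: 605

Derivation:
L0: [35, 26, 97, 46]
L1: h(35,26)=(35*31+26)%997=114 h(97,46)=(97*31+46)%997=62 -> [114, 62]
L2: h(114,62)=(114*31+62)%997=605 -> [605]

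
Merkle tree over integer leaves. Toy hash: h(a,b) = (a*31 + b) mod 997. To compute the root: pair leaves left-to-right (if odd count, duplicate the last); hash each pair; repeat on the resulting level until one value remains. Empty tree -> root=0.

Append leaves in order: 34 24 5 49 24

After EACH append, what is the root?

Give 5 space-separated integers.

Answer: 34 81 677 721 68

Derivation:
After append 34 (leaves=[34]):
  L0: [34]
  root=34
After append 24 (leaves=[34, 24]):
  L0: [34, 24]
  L1: h(34,24)=(34*31+24)%997=81 -> [81]
  root=81
After append 5 (leaves=[34, 24, 5]):
  L0: [34, 24, 5]
  L1: h(34,24)=(34*31+24)%997=81 h(5,5)=(5*31+5)%997=160 -> [81, 160]
  L2: h(81,160)=(81*31+160)%997=677 -> [677]
  root=677
After append 49 (leaves=[34, 24, 5, 49]):
  L0: [34, 24, 5, 49]
  L1: h(34,24)=(34*31+24)%997=81 h(5,49)=(5*31+49)%997=204 -> [81, 204]
  L2: h(81,204)=(81*31+204)%997=721 -> [721]
  root=721
After append 24 (leaves=[34, 24, 5, 49, 24]):
  L0: [34, 24, 5, 49, 24]
  L1: h(34,24)=(34*31+24)%997=81 h(5,49)=(5*31+49)%997=204 h(24,24)=(24*31+24)%997=768 -> [81, 204, 768]
  L2: h(81,204)=(81*31+204)%997=721 h(768,768)=(768*31+768)%997=648 -> [721, 648]
  L3: h(721,648)=(721*31+648)%997=68 -> [68]
  root=68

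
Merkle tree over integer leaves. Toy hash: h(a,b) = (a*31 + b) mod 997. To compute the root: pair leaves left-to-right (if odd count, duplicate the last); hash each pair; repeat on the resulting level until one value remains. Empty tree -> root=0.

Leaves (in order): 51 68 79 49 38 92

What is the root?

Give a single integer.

L0: [51, 68, 79, 49, 38, 92]
L1: h(51,68)=(51*31+68)%997=652 h(79,49)=(79*31+49)%997=504 h(38,92)=(38*31+92)%997=273 -> [652, 504, 273]
L2: h(652,504)=(652*31+504)%997=776 h(273,273)=(273*31+273)%997=760 -> [776, 760]
L3: h(776,760)=(776*31+760)%997=888 -> [888]

Answer: 888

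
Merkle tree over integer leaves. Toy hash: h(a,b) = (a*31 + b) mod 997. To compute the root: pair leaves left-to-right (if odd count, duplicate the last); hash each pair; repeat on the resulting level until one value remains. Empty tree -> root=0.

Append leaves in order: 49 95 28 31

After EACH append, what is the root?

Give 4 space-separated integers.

Answer: 49 617 83 86

Derivation:
After append 49 (leaves=[49]):
  L0: [49]
  root=49
After append 95 (leaves=[49, 95]):
  L0: [49, 95]
  L1: h(49,95)=(49*31+95)%997=617 -> [617]
  root=617
After append 28 (leaves=[49, 95, 28]):
  L0: [49, 95, 28]
  L1: h(49,95)=(49*31+95)%997=617 h(28,28)=(28*31+28)%997=896 -> [617, 896]
  L2: h(617,896)=(617*31+896)%997=83 -> [83]
  root=83
After append 31 (leaves=[49, 95, 28, 31]):
  L0: [49, 95, 28, 31]
  L1: h(49,95)=(49*31+95)%997=617 h(28,31)=(28*31+31)%997=899 -> [617, 899]
  L2: h(617,899)=(617*31+899)%997=86 -> [86]
  root=86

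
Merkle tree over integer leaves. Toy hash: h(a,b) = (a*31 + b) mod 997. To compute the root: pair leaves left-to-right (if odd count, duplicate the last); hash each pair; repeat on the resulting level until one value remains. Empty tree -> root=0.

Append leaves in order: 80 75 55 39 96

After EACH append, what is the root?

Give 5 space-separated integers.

After append 80 (leaves=[80]):
  L0: [80]
  root=80
After append 75 (leaves=[80, 75]):
  L0: [80, 75]
  L1: h(80,75)=(80*31+75)%997=561 -> [561]
  root=561
After append 55 (leaves=[80, 75, 55]):
  L0: [80, 75, 55]
  L1: h(80,75)=(80*31+75)%997=561 h(55,55)=(55*31+55)%997=763 -> [561, 763]
  L2: h(561,763)=(561*31+763)%997=208 -> [208]
  root=208
After append 39 (leaves=[80, 75, 55, 39]):
  L0: [80, 75, 55, 39]
  L1: h(80,75)=(80*31+75)%997=561 h(55,39)=(55*31+39)%997=747 -> [561, 747]
  L2: h(561,747)=(561*31+747)%997=192 -> [192]
  root=192
After append 96 (leaves=[80, 75, 55, 39, 96]):
  L0: [80, 75, 55, 39, 96]
  L1: h(80,75)=(80*31+75)%997=561 h(55,39)=(55*31+39)%997=747 h(96,96)=(96*31+96)%997=81 -> [561, 747, 81]
  L2: h(561,747)=(561*31+747)%997=192 h(81,81)=(81*31+81)%997=598 -> [192, 598]
  L3: h(192,598)=(192*31+598)%997=568 -> [568]
  root=568

Answer: 80 561 208 192 568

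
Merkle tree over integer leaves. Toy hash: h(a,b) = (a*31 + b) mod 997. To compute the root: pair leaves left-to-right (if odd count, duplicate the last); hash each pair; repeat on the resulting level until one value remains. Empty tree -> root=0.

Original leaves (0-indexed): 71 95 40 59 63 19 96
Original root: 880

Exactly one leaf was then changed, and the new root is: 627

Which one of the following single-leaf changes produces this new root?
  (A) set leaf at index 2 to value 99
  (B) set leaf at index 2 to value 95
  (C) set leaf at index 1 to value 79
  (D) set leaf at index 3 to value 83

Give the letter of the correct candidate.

Answer: D

Derivation:
Original leaves: [71, 95, 40, 59, 63, 19, 96]
Target new root: 627
Try each candidate change and compute the resulting root:
Candidate A: set leaf[2] = 99 -> leaves = [71, 95, 99, 59, 63, 19, 96]
  L0: [71, 95, 99, 59, 63, 19, 96]
  L1: h(71,95)=(71*31+95)%997=302 h(99,59)=(99*31+59)%997=137 h(63,19)=(63*31+19)%997=975 h(96,96)=(96*31+96)%997=81 -> [302, 137, 975, 81]
  L2: h(302,137)=(302*31+137)%997=526 h(975,81)=(975*31+81)%997=396 -> [526, 396]
  L3: h(526,396)=(526*31+396)%997=750 -> [750]
  root = 750 != target 627
Candidate B: set leaf[2] = 95 -> leaves = [71, 95, 95, 59, 63, 19, 96]
  L0: [71, 95, 95, 59, 63, 19, 96]
  L1: h(71,95)=(71*31+95)%997=302 h(95,59)=(95*31+59)%997=13 h(63,19)=(63*31+19)%997=975 h(96,96)=(96*31+96)%997=81 -> [302, 13, 975, 81]
  L2: h(302,13)=(302*31+13)%997=402 h(975,81)=(975*31+81)%997=396 -> [402, 396]
  L3: h(402,396)=(402*31+396)%997=894 -> [894]
  root = 894 != target 627
Candidate C: set leaf[1] = 79 -> leaves = [71, 79, 40, 59, 63, 19, 96]
  L0: [71, 79, 40, 59, 63, 19, 96]
  L1: h(71,79)=(71*31+79)%997=286 h(40,59)=(40*31+59)%997=302 h(63,19)=(63*31+19)%997=975 h(96,96)=(96*31+96)%997=81 -> [286, 302, 975, 81]
  L2: h(286,302)=(286*31+302)%997=195 h(975,81)=(975*31+81)%997=396 -> [195, 396]
  L3: h(195,396)=(195*31+396)%997=459 -> [459]
  root = 459 != target 627
Candidate D: set leaf[3] = 83 -> leaves = [71, 95, 40, 83, 63, 19, 96]
  L0: [71, 95, 40, 83, 63, 19, 96]
  L1: h(71,95)=(71*31+95)%997=302 h(40,83)=(40*31+83)%997=326 h(63,19)=(63*31+19)%997=975 h(96,96)=(96*31+96)%997=81 -> [302, 326, 975, 81]
  L2: h(302,326)=(302*31+326)%997=715 h(975,81)=(975*31+81)%997=396 -> [715, 396]
  L3: h(715,396)=(715*31+396)%997=627 -> [627]
  root = 627 == target 627  ** MATCH **
Candidate D produces the target root.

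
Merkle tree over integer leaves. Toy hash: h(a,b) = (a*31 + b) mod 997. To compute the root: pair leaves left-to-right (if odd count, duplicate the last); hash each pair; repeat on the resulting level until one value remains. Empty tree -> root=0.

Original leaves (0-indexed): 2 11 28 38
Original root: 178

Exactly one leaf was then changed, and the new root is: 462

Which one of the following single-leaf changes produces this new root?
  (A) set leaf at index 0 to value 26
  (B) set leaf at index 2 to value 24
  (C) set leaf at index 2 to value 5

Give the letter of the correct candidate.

Original leaves: [2, 11, 28, 38]
Target new root: 462
Try each candidate change and compute the resulting root:
Candidate A: set leaf[0] = 26 -> leaves = [26, 11, 28, 38]
  L0: [26, 11, 28, 38]
  L1: h(26,11)=(26*31+11)%997=817 h(28,38)=(28*31+38)%997=906 -> [817, 906]
  L2: h(817,906)=(817*31+906)%997=311 -> [311]
  root = 311 != target 462
Candidate B: set leaf[2] = 24 -> leaves = [2, 11, 24, 38]
  L0: [2, 11, 24, 38]
  L1: h(2,11)=(2*31+11)%997=73 h(24,38)=(24*31+38)%997=782 -> [73, 782]
  L2: h(73,782)=(73*31+782)%997=54 -> [54]
  root = 54 != target 462
Candidate C: set leaf[2] = 5 -> leaves = [2, 11, 5, 38]
  L0: [2, 11, 5, 38]
  L1: h(2,11)=(2*31+11)%997=73 h(5,38)=(5*31+38)%997=193 -> [73, 193]
  L2: h(73,193)=(73*31+193)%997=462 -> [462]
  root = 462 == target 462  ** MATCH **
Candidate C produces the target root.

Answer: C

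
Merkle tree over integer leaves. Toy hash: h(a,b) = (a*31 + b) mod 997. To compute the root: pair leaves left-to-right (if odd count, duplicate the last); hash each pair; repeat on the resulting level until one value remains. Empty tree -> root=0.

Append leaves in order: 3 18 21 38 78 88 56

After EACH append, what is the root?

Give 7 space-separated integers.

Answer: 3 111 125 142 526 846 132

Derivation:
After append 3 (leaves=[3]):
  L0: [3]
  root=3
After append 18 (leaves=[3, 18]):
  L0: [3, 18]
  L1: h(3,18)=(3*31+18)%997=111 -> [111]
  root=111
After append 21 (leaves=[3, 18, 21]):
  L0: [3, 18, 21]
  L1: h(3,18)=(3*31+18)%997=111 h(21,21)=(21*31+21)%997=672 -> [111, 672]
  L2: h(111,672)=(111*31+672)%997=125 -> [125]
  root=125
After append 38 (leaves=[3, 18, 21, 38]):
  L0: [3, 18, 21, 38]
  L1: h(3,18)=(3*31+18)%997=111 h(21,38)=(21*31+38)%997=689 -> [111, 689]
  L2: h(111,689)=(111*31+689)%997=142 -> [142]
  root=142
After append 78 (leaves=[3, 18, 21, 38, 78]):
  L0: [3, 18, 21, 38, 78]
  L1: h(3,18)=(3*31+18)%997=111 h(21,38)=(21*31+38)%997=689 h(78,78)=(78*31+78)%997=502 -> [111, 689, 502]
  L2: h(111,689)=(111*31+689)%997=142 h(502,502)=(502*31+502)%997=112 -> [142, 112]
  L3: h(142,112)=(142*31+112)%997=526 -> [526]
  root=526
After append 88 (leaves=[3, 18, 21, 38, 78, 88]):
  L0: [3, 18, 21, 38, 78, 88]
  L1: h(3,18)=(3*31+18)%997=111 h(21,38)=(21*31+38)%997=689 h(78,88)=(78*31+88)%997=512 -> [111, 689, 512]
  L2: h(111,689)=(111*31+689)%997=142 h(512,512)=(512*31+512)%997=432 -> [142, 432]
  L3: h(142,432)=(142*31+432)%997=846 -> [846]
  root=846
After append 56 (leaves=[3, 18, 21, 38, 78, 88, 56]):
  L0: [3, 18, 21, 38, 78, 88, 56]
  L1: h(3,18)=(3*31+18)%997=111 h(21,38)=(21*31+38)%997=689 h(78,88)=(78*31+88)%997=512 h(56,56)=(56*31+56)%997=795 -> [111, 689, 512, 795]
  L2: h(111,689)=(111*31+689)%997=142 h(512,795)=(512*31+795)%997=715 -> [142, 715]
  L3: h(142,715)=(142*31+715)%997=132 -> [132]
  root=132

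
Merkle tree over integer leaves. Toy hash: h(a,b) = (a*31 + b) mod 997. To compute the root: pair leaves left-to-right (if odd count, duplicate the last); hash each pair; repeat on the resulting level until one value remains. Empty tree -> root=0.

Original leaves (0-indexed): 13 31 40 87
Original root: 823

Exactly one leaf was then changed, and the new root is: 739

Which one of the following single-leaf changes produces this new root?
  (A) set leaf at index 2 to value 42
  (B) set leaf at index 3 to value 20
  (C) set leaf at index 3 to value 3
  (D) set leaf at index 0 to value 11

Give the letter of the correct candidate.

Original leaves: [13, 31, 40, 87]
Target new root: 739
Try each candidate change and compute the resulting root:
Candidate A: set leaf[2] = 42 -> leaves = [13, 31, 42, 87]
  L0: [13, 31, 42, 87]
  L1: h(13,31)=(13*31+31)%997=434 h(42,87)=(42*31+87)%997=392 -> [434, 392]
  L2: h(434,392)=(434*31+392)%997=885 -> [885]
  root = 885 != target 739
Candidate B: set leaf[3] = 20 -> leaves = [13, 31, 40, 20]
  L0: [13, 31, 40, 20]
  L1: h(13,31)=(13*31+31)%997=434 h(40,20)=(40*31+20)%997=263 -> [434, 263]
  L2: h(434,263)=(434*31+263)%997=756 -> [756]
  root = 756 != target 739
Candidate C: set leaf[3] = 3 -> leaves = [13, 31, 40, 3]
  L0: [13, 31, 40, 3]
  L1: h(13,31)=(13*31+31)%997=434 h(40,3)=(40*31+3)%997=246 -> [434, 246]
  L2: h(434,246)=(434*31+246)%997=739 -> [739]
  root = 739 == target 739  ** MATCH **
Candidate D: set leaf[0] = 11 -> leaves = [11, 31, 40, 87]
  L0: [11, 31, 40, 87]
  L1: h(11,31)=(11*31+31)%997=372 h(40,87)=(40*31+87)%997=330 -> [372, 330]
  L2: h(372,330)=(372*31+330)%997=895 -> [895]
  root = 895 != target 739
Candidate C produces the target root.

Answer: C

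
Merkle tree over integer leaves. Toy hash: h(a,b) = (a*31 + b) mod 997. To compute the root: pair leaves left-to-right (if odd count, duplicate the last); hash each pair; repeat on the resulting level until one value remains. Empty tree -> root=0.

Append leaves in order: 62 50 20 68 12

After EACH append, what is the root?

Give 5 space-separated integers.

Answer: 62 975 955 6 510

Derivation:
After append 62 (leaves=[62]):
  L0: [62]
  root=62
After append 50 (leaves=[62, 50]):
  L0: [62, 50]
  L1: h(62,50)=(62*31+50)%997=975 -> [975]
  root=975
After append 20 (leaves=[62, 50, 20]):
  L0: [62, 50, 20]
  L1: h(62,50)=(62*31+50)%997=975 h(20,20)=(20*31+20)%997=640 -> [975, 640]
  L2: h(975,640)=(975*31+640)%997=955 -> [955]
  root=955
After append 68 (leaves=[62, 50, 20, 68]):
  L0: [62, 50, 20, 68]
  L1: h(62,50)=(62*31+50)%997=975 h(20,68)=(20*31+68)%997=688 -> [975, 688]
  L2: h(975,688)=(975*31+688)%997=6 -> [6]
  root=6
After append 12 (leaves=[62, 50, 20, 68, 12]):
  L0: [62, 50, 20, 68, 12]
  L1: h(62,50)=(62*31+50)%997=975 h(20,68)=(20*31+68)%997=688 h(12,12)=(12*31+12)%997=384 -> [975, 688, 384]
  L2: h(975,688)=(975*31+688)%997=6 h(384,384)=(384*31+384)%997=324 -> [6, 324]
  L3: h(6,324)=(6*31+324)%997=510 -> [510]
  root=510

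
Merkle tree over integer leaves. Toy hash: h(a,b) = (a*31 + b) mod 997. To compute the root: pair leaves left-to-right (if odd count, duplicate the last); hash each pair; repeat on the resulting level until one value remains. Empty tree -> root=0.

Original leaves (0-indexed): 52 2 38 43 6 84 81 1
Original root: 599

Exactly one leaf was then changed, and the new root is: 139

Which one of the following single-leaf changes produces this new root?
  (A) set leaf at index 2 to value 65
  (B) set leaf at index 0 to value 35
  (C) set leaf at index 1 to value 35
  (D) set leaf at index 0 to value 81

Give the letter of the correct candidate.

Answer: D

Derivation:
Original leaves: [52, 2, 38, 43, 6, 84, 81, 1]
Target new root: 139
Try each candidate change and compute the resulting root:
Candidate A: set leaf[2] = 65 -> leaves = [52, 2, 65, 43, 6, 84, 81, 1]
  L0: [52, 2, 65, 43, 6, 84, 81, 1]
  L1: h(52,2)=(52*31+2)%997=617 h(65,43)=(65*31+43)%997=64 h(6,84)=(6*31+84)%997=270 h(81,1)=(81*31+1)%997=518 -> [617, 64, 270, 518]
  L2: h(617,64)=(617*31+64)%997=248 h(270,518)=(270*31+518)%997=912 -> [248, 912]
  L3: h(248,912)=(248*31+912)%997=624 -> [624]
  root = 624 != target 139
Candidate B: set leaf[0] = 35 -> leaves = [35, 2, 38, 43, 6, 84, 81, 1]
  L0: [35, 2, 38, 43, 6, 84, 81, 1]
  L1: h(35,2)=(35*31+2)%997=90 h(38,43)=(38*31+43)%997=224 h(6,84)=(6*31+84)%997=270 h(81,1)=(81*31+1)%997=518 -> [90, 224, 270, 518]
  L2: h(90,224)=(90*31+224)%997=23 h(270,518)=(270*31+518)%997=912 -> [23, 912]
  L3: h(23,912)=(23*31+912)%997=628 -> [628]
  root = 628 != target 139
Candidate C: set leaf[1] = 35 -> leaves = [52, 35, 38, 43, 6, 84, 81, 1]
  L0: [52, 35, 38, 43, 6, 84, 81, 1]
  L1: h(52,35)=(52*31+35)%997=650 h(38,43)=(38*31+43)%997=224 h(6,84)=(6*31+84)%997=270 h(81,1)=(81*31+1)%997=518 -> [650, 224, 270, 518]
  L2: h(650,224)=(650*31+224)%997=434 h(270,518)=(270*31+518)%997=912 -> [434, 912]
  L3: h(434,912)=(434*31+912)%997=408 -> [408]
  root = 408 != target 139
Candidate D: set leaf[0] = 81 -> leaves = [81, 2, 38, 43, 6, 84, 81, 1]
  L0: [81, 2, 38, 43, 6, 84, 81, 1]
  L1: h(81,2)=(81*31+2)%997=519 h(38,43)=(38*31+43)%997=224 h(6,84)=(6*31+84)%997=270 h(81,1)=(81*31+1)%997=518 -> [519, 224, 270, 518]
  L2: h(519,224)=(519*31+224)%997=361 h(270,518)=(270*31+518)%997=912 -> [361, 912]
  L3: h(361,912)=(361*31+912)%997=139 -> [139]
  root = 139 == target 139  ** MATCH **
Candidate D produces the target root.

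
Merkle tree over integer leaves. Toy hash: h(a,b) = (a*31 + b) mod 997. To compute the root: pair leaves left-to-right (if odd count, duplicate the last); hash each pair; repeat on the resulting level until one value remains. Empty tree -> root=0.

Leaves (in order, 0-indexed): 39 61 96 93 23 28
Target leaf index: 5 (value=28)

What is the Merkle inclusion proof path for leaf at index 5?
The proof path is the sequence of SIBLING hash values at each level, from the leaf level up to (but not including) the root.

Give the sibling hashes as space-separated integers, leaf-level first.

L0 (leaves): [39, 61, 96, 93, 23, 28], target index=5
L1: h(39,61)=(39*31+61)%997=273 [pair 0] h(96,93)=(96*31+93)%997=78 [pair 1] h(23,28)=(23*31+28)%997=741 [pair 2] -> [273, 78, 741]
  Sibling for proof at L0: 23
L2: h(273,78)=(273*31+78)%997=565 [pair 0] h(741,741)=(741*31+741)%997=781 [pair 1] -> [565, 781]
  Sibling for proof at L1: 741
L3: h(565,781)=(565*31+781)%997=350 [pair 0] -> [350]
  Sibling for proof at L2: 565
Root: 350
Proof path (sibling hashes from leaf to root): [23, 741, 565]

Answer: 23 741 565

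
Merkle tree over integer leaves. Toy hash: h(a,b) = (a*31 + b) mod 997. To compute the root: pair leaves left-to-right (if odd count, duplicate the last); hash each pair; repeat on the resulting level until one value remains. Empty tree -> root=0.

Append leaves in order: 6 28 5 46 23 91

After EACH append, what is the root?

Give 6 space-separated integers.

Answer: 6 214 812 853 145 327

Derivation:
After append 6 (leaves=[6]):
  L0: [6]
  root=6
After append 28 (leaves=[6, 28]):
  L0: [6, 28]
  L1: h(6,28)=(6*31+28)%997=214 -> [214]
  root=214
After append 5 (leaves=[6, 28, 5]):
  L0: [6, 28, 5]
  L1: h(6,28)=(6*31+28)%997=214 h(5,5)=(5*31+5)%997=160 -> [214, 160]
  L2: h(214,160)=(214*31+160)%997=812 -> [812]
  root=812
After append 46 (leaves=[6, 28, 5, 46]):
  L0: [6, 28, 5, 46]
  L1: h(6,28)=(6*31+28)%997=214 h(5,46)=(5*31+46)%997=201 -> [214, 201]
  L2: h(214,201)=(214*31+201)%997=853 -> [853]
  root=853
After append 23 (leaves=[6, 28, 5, 46, 23]):
  L0: [6, 28, 5, 46, 23]
  L1: h(6,28)=(6*31+28)%997=214 h(5,46)=(5*31+46)%997=201 h(23,23)=(23*31+23)%997=736 -> [214, 201, 736]
  L2: h(214,201)=(214*31+201)%997=853 h(736,736)=(736*31+736)%997=621 -> [853, 621]
  L3: h(853,621)=(853*31+621)%997=145 -> [145]
  root=145
After append 91 (leaves=[6, 28, 5, 46, 23, 91]):
  L0: [6, 28, 5, 46, 23, 91]
  L1: h(6,28)=(6*31+28)%997=214 h(5,46)=(5*31+46)%997=201 h(23,91)=(23*31+91)%997=804 -> [214, 201, 804]
  L2: h(214,201)=(214*31+201)%997=853 h(804,804)=(804*31+804)%997=803 -> [853, 803]
  L3: h(853,803)=(853*31+803)%997=327 -> [327]
  root=327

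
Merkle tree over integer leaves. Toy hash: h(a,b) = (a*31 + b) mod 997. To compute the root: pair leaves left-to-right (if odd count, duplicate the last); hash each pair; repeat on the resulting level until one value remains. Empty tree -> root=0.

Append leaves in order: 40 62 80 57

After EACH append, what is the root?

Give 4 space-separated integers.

After append 40 (leaves=[40]):
  L0: [40]
  root=40
After append 62 (leaves=[40, 62]):
  L0: [40, 62]
  L1: h(40,62)=(40*31+62)%997=305 -> [305]
  root=305
After append 80 (leaves=[40, 62, 80]):
  L0: [40, 62, 80]
  L1: h(40,62)=(40*31+62)%997=305 h(80,80)=(80*31+80)%997=566 -> [305, 566]
  L2: h(305,566)=(305*31+566)%997=51 -> [51]
  root=51
After append 57 (leaves=[40, 62, 80, 57]):
  L0: [40, 62, 80, 57]
  L1: h(40,62)=(40*31+62)%997=305 h(80,57)=(80*31+57)%997=543 -> [305, 543]
  L2: h(305,543)=(305*31+543)%997=28 -> [28]
  root=28

Answer: 40 305 51 28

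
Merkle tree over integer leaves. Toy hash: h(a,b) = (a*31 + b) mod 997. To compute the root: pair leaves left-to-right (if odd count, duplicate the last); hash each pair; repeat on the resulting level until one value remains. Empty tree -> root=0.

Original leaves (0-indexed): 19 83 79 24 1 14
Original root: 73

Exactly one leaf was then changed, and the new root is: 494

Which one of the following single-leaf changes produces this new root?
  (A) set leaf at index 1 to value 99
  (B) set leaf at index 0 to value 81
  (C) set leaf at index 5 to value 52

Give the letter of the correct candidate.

Original leaves: [19, 83, 79, 24, 1, 14]
Target new root: 494
Try each candidate change and compute the resulting root:
Candidate A: set leaf[1] = 99 -> leaves = [19, 99, 79, 24, 1, 14]
  L0: [19, 99, 79, 24, 1, 14]
  L1: h(19,99)=(19*31+99)%997=688 h(79,24)=(79*31+24)%997=479 h(1,14)=(1*31+14)%997=45 -> [688, 479, 45]
  L2: h(688,479)=(688*31+479)%997=870 h(45,45)=(45*31+45)%997=443 -> [870, 443]
  L3: h(870,443)=(870*31+443)%997=494 -> [494]
  root = 494 == target 494  ** MATCH **
Candidate B: set leaf[0] = 81 -> leaves = [81, 83, 79, 24, 1, 14]
  L0: [81, 83, 79, 24, 1, 14]
  L1: h(81,83)=(81*31+83)%997=600 h(79,24)=(79*31+24)%997=479 h(1,14)=(1*31+14)%997=45 -> [600, 479, 45]
  L2: h(600,479)=(600*31+479)%997=136 h(45,45)=(45*31+45)%997=443 -> [136, 443]
  L3: h(136,443)=(136*31+443)%997=671 -> [671]
  root = 671 != target 494
Candidate C: set leaf[5] = 52 -> leaves = [19, 83, 79, 24, 1, 52]
  L0: [19, 83, 79, 24, 1, 52]
  L1: h(19,83)=(19*31+83)%997=672 h(79,24)=(79*31+24)%997=479 h(1,52)=(1*31+52)%997=83 -> [672, 479, 83]
  L2: h(672,479)=(672*31+479)%997=374 h(83,83)=(83*31+83)%997=662 -> [374, 662]
  L3: h(374,662)=(374*31+662)%997=292 -> [292]
  root = 292 != target 494
Candidate A produces the target root.

Answer: A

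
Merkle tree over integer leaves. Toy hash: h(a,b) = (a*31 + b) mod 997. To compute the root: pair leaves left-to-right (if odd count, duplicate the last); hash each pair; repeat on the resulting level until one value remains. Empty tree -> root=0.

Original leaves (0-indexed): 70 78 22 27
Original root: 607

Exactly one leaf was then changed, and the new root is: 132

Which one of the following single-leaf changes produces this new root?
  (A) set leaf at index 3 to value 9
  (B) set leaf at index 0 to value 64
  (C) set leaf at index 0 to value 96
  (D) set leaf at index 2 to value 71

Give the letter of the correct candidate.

Original leaves: [70, 78, 22, 27]
Target new root: 132
Try each candidate change and compute the resulting root:
Candidate A: set leaf[3] = 9 -> leaves = [70, 78, 22, 9]
  L0: [70, 78, 22, 9]
  L1: h(70,78)=(70*31+78)%997=254 h(22,9)=(22*31+9)%997=691 -> [254, 691]
  L2: h(254,691)=(254*31+691)%997=589 -> [589]
  root = 589 != target 132
Candidate B: set leaf[0] = 64 -> leaves = [64, 78, 22, 27]
  L0: [64, 78, 22, 27]
  L1: h(64,78)=(64*31+78)%997=68 h(22,27)=(22*31+27)%997=709 -> [68, 709]
  L2: h(68,709)=(68*31+709)%997=823 -> [823]
  root = 823 != target 132
Candidate C: set leaf[0] = 96 -> leaves = [96, 78, 22, 27]
  L0: [96, 78, 22, 27]
  L1: h(96,78)=(96*31+78)%997=63 h(22,27)=(22*31+27)%997=709 -> [63, 709]
  L2: h(63,709)=(63*31+709)%997=668 -> [668]
  root = 668 != target 132
Candidate D: set leaf[2] = 71 -> leaves = [70, 78, 71, 27]
  L0: [70, 78, 71, 27]
  L1: h(70,78)=(70*31+78)%997=254 h(71,27)=(71*31+27)%997=234 -> [254, 234]
  L2: h(254,234)=(254*31+234)%997=132 -> [132]
  root = 132 == target 132  ** MATCH **
Candidate D produces the target root.

Answer: D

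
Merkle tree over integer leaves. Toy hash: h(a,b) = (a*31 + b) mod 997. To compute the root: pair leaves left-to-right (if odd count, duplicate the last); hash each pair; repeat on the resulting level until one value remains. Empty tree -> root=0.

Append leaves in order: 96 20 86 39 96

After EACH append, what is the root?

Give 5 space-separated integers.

Answer: 96 5 913 866 525

Derivation:
After append 96 (leaves=[96]):
  L0: [96]
  root=96
After append 20 (leaves=[96, 20]):
  L0: [96, 20]
  L1: h(96,20)=(96*31+20)%997=5 -> [5]
  root=5
After append 86 (leaves=[96, 20, 86]):
  L0: [96, 20, 86]
  L1: h(96,20)=(96*31+20)%997=5 h(86,86)=(86*31+86)%997=758 -> [5, 758]
  L2: h(5,758)=(5*31+758)%997=913 -> [913]
  root=913
After append 39 (leaves=[96, 20, 86, 39]):
  L0: [96, 20, 86, 39]
  L1: h(96,20)=(96*31+20)%997=5 h(86,39)=(86*31+39)%997=711 -> [5, 711]
  L2: h(5,711)=(5*31+711)%997=866 -> [866]
  root=866
After append 96 (leaves=[96, 20, 86, 39, 96]):
  L0: [96, 20, 86, 39, 96]
  L1: h(96,20)=(96*31+20)%997=5 h(86,39)=(86*31+39)%997=711 h(96,96)=(96*31+96)%997=81 -> [5, 711, 81]
  L2: h(5,711)=(5*31+711)%997=866 h(81,81)=(81*31+81)%997=598 -> [866, 598]
  L3: h(866,598)=(866*31+598)%997=525 -> [525]
  root=525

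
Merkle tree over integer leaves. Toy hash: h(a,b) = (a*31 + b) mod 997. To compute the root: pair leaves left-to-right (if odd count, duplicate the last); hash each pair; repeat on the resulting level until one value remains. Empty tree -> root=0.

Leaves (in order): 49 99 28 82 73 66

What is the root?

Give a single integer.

L0: [49, 99, 28, 82, 73, 66]
L1: h(49,99)=(49*31+99)%997=621 h(28,82)=(28*31+82)%997=950 h(73,66)=(73*31+66)%997=335 -> [621, 950, 335]
L2: h(621,950)=(621*31+950)%997=261 h(335,335)=(335*31+335)%997=750 -> [261, 750]
L3: h(261,750)=(261*31+750)%997=865 -> [865]

Answer: 865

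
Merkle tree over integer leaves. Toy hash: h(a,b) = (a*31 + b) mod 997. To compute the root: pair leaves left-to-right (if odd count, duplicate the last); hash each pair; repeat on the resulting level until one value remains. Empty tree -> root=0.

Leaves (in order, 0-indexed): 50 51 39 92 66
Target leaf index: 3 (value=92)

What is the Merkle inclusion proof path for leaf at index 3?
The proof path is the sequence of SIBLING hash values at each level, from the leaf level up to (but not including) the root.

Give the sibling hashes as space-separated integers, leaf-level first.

Answer: 39 604 785

Derivation:
L0 (leaves): [50, 51, 39, 92, 66], target index=3
L1: h(50,51)=(50*31+51)%997=604 [pair 0] h(39,92)=(39*31+92)%997=304 [pair 1] h(66,66)=(66*31+66)%997=118 [pair 2] -> [604, 304, 118]
  Sibling for proof at L0: 39
L2: h(604,304)=(604*31+304)%997=85 [pair 0] h(118,118)=(118*31+118)%997=785 [pair 1] -> [85, 785]
  Sibling for proof at L1: 604
L3: h(85,785)=(85*31+785)%997=429 [pair 0] -> [429]
  Sibling for proof at L2: 785
Root: 429
Proof path (sibling hashes from leaf to root): [39, 604, 785]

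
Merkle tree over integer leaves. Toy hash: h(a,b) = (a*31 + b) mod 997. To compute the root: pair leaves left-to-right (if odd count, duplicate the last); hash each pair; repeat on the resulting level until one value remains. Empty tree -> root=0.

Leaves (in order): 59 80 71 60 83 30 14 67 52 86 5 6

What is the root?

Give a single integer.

Answer: 742

Derivation:
L0: [59, 80, 71, 60, 83, 30, 14, 67, 52, 86, 5, 6]
L1: h(59,80)=(59*31+80)%997=912 h(71,60)=(71*31+60)%997=267 h(83,30)=(83*31+30)%997=609 h(14,67)=(14*31+67)%997=501 h(52,86)=(52*31+86)%997=701 h(5,6)=(5*31+6)%997=161 -> [912, 267, 609, 501, 701, 161]
L2: h(912,267)=(912*31+267)%997=623 h(609,501)=(609*31+501)%997=437 h(701,161)=(701*31+161)%997=955 -> [623, 437, 955]
L3: h(623,437)=(623*31+437)%997=807 h(955,955)=(955*31+955)%997=650 -> [807, 650]
L4: h(807,650)=(807*31+650)%997=742 -> [742]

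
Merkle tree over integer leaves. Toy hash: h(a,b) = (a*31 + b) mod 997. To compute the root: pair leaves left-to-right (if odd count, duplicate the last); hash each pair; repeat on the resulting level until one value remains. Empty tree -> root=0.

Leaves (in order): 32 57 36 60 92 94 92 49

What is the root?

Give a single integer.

L0: [32, 57, 36, 60, 92, 94, 92, 49]
L1: h(32,57)=(32*31+57)%997=52 h(36,60)=(36*31+60)%997=179 h(92,94)=(92*31+94)%997=952 h(92,49)=(92*31+49)%997=907 -> [52, 179, 952, 907]
L2: h(52,179)=(52*31+179)%997=794 h(952,907)=(952*31+907)%997=509 -> [794, 509]
L3: h(794,509)=(794*31+509)%997=198 -> [198]

Answer: 198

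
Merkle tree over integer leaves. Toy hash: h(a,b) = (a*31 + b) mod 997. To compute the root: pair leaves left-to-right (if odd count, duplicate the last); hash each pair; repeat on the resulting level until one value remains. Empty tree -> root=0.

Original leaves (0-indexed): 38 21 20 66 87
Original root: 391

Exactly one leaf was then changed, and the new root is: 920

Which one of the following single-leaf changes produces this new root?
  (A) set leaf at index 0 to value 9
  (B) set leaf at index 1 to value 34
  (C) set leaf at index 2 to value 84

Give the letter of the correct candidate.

Answer: B

Derivation:
Original leaves: [38, 21, 20, 66, 87]
Target new root: 920
Try each candidate change and compute the resulting root:
Candidate A: set leaf[0] = 9 -> leaves = [9, 21, 20, 66, 87]
  L0: [9, 21, 20, 66, 87]
  L1: h(9,21)=(9*31+21)%997=300 h(20,66)=(20*31+66)%997=686 h(87,87)=(87*31+87)%997=790 -> [300, 686, 790]
  L2: h(300,686)=(300*31+686)%997=16 h(790,790)=(790*31+790)%997=355 -> [16, 355]
  L3: h(16,355)=(16*31+355)%997=851 -> [851]
  root = 851 != target 920
Candidate B: set leaf[1] = 34 -> leaves = [38, 34, 20, 66, 87]
  L0: [38, 34, 20, 66, 87]
  L1: h(38,34)=(38*31+34)%997=215 h(20,66)=(20*31+66)%997=686 h(87,87)=(87*31+87)%997=790 -> [215, 686, 790]
  L2: h(215,686)=(215*31+686)%997=372 h(790,790)=(790*31+790)%997=355 -> [372, 355]
  L3: h(372,355)=(372*31+355)%997=920 -> [920]
  root = 920 == target 920  ** MATCH **
Candidate C: set leaf[2] = 84 -> leaves = [38, 21, 84, 66, 87]
  L0: [38, 21, 84, 66, 87]
  L1: h(38,21)=(38*31+21)%997=202 h(84,66)=(84*31+66)%997=676 h(87,87)=(87*31+87)%997=790 -> [202, 676, 790]
  L2: h(202,676)=(202*31+676)%997=956 h(790,790)=(790*31+790)%997=355 -> [956, 355]
  L3: h(956,355)=(956*31+355)%997=81 -> [81]
  root = 81 != target 920
Candidate B produces the target root.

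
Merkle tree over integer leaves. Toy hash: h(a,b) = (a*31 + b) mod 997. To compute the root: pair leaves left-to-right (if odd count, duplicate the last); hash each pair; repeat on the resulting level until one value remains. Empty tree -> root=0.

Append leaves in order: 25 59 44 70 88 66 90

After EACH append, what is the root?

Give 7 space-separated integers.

After append 25 (leaves=[25]):
  L0: [25]
  root=25
After append 59 (leaves=[25, 59]):
  L0: [25, 59]
  L1: h(25,59)=(25*31+59)%997=834 -> [834]
  root=834
After append 44 (leaves=[25, 59, 44]):
  L0: [25, 59, 44]
  L1: h(25,59)=(25*31+59)%997=834 h(44,44)=(44*31+44)%997=411 -> [834, 411]
  L2: h(834,411)=(834*31+411)%997=343 -> [343]
  root=343
After append 70 (leaves=[25, 59, 44, 70]):
  L0: [25, 59, 44, 70]
  L1: h(25,59)=(25*31+59)%997=834 h(44,70)=(44*31+70)%997=437 -> [834, 437]
  L2: h(834,437)=(834*31+437)%997=369 -> [369]
  root=369
After append 88 (leaves=[25, 59, 44, 70, 88]):
  L0: [25, 59, 44, 70, 88]
  L1: h(25,59)=(25*31+59)%997=834 h(44,70)=(44*31+70)%997=437 h(88,88)=(88*31+88)%997=822 -> [834, 437, 822]
  L2: h(834,437)=(834*31+437)%997=369 h(822,822)=(822*31+822)%997=382 -> [369, 382]
  L3: h(369,382)=(369*31+382)%997=854 -> [854]
  root=854
After append 66 (leaves=[25, 59, 44, 70, 88, 66]):
  L0: [25, 59, 44, 70, 88, 66]
  L1: h(25,59)=(25*31+59)%997=834 h(44,70)=(44*31+70)%997=437 h(88,66)=(88*31+66)%997=800 -> [834, 437, 800]
  L2: h(834,437)=(834*31+437)%997=369 h(800,800)=(800*31+800)%997=675 -> [369, 675]
  L3: h(369,675)=(369*31+675)%997=150 -> [150]
  root=150
After append 90 (leaves=[25, 59, 44, 70, 88, 66, 90]):
  L0: [25, 59, 44, 70, 88, 66, 90]
  L1: h(25,59)=(25*31+59)%997=834 h(44,70)=(44*31+70)%997=437 h(88,66)=(88*31+66)%997=800 h(90,90)=(90*31+90)%997=886 -> [834, 437, 800, 886]
  L2: h(834,437)=(834*31+437)%997=369 h(800,886)=(800*31+886)%997=761 -> [369, 761]
  L3: h(369,761)=(369*31+761)%997=236 -> [236]
  root=236

Answer: 25 834 343 369 854 150 236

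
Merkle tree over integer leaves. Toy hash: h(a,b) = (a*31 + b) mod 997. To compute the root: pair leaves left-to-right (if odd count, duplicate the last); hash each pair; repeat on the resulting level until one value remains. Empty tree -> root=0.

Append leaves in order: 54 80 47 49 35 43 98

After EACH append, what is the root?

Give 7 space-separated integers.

Answer: 54 757 46 48 439 695 709

Derivation:
After append 54 (leaves=[54]):
  L0: [54]
  root=54
After append 80 (leaves=[54, 80]):
  L0: [54, 80]
  L1: h(54,80)=(54*31+80)%997=757 -> [757]
  root=757
After append 47 (leaves=[54, 80, 47]):
  L0: [54, 80, 47]
  L1: h(54,80)=(54*31+80)%997=757 h(47,47)=(47*31+47)%997=507 -> [757, 507]
  L2: h(757,507)=(757*31+507)%997=46 -> [46]
  root=46
After append 49 (leaves=[54, 80, 47, 49]):
  L0: [54, 80, 47, 49]
  L1: h(54,80)=(54*31+80)%997=757 h(47,49)=(47*31+49)%997=509 -> [757, 509]
  L2: h(757,509)=(757*31+509)%997=48 -> [48]
  root=48
After append 35 (leaves=[54, 80, 47, 49, 35]):
  L0: [54, 80, 47, 49, 35]
  L1: h(54,80)=(54*31+80)%997=757 h(47,49)=(47*31+49)%997=509 h(35,35)=(35*31+35)%997=123 -> [757, 509, 123]
  L2: h(757,509)=(757*31+509)%997=48 h(123,123)=(123*31+123)%997=945 -> [48, 945]
  L3: h(48,945)=(48*31+945)%997=439 -> [439]
  root=439
After append 43 (leaves=[54, 80, 47, 49, 35, 43]):
  L0: [54, 80, 47, 49, 35, 43]
  L1: h(54,80)=(54*31+80)%997=757 h(47,49)=(47*31+49)%997=509 h(35,43)=(35*31+43)%997=131 -> [757, 509, 131]
  L2: h(757,509)=(757*31+509)%997=48 h(131,131)=(131*31+131)%997=204 -> [48, 204]
  L3: h(48,204)=(48*31+204)%997=695 -> [695]
  root=695
After append 98 (leaves=[54, 80, 47, 49, 35, 43, 98]):
  L0: [54, 80, 47, 49, 35, 43, 98]
  L1: h(54,80)=(54*31+80)%997=757 h(47,49)=(47*31+49)%997=509 h(35,43)=(35*31+43)%997=131 h(98,98)=(98*31+98)%997=145 -> [757, 509, 131, 145]
  L2: h(757,509)=(757*31+509)%997=48 h(131,145)=(131*31+145)%997=218 -> [48, 218]
  L3: h(48,218)=(48*31+218)%997=709 -> [709]
  root=709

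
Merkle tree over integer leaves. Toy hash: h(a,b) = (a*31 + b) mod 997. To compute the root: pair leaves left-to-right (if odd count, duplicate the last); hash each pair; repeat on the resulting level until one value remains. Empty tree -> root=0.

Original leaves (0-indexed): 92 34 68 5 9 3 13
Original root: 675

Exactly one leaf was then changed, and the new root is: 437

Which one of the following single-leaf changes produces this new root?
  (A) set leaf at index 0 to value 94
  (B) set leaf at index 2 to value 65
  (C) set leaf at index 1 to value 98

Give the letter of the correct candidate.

Original leaves: [92, 34, 68, 5, 9, 3, 13]
Target new root: 437
Try each candidate change and compute the resulting root:
Candidate A: set leaf[0] = 94 -> leaves = [94, 34, 68, 5, 9, 3, 13]
  L0: [94, 34, 68, 5, 9, 3, 13]
  L1: h(94,34)=(94*31+34)%997=954 h(68,5)=(68*31+5)%997=119 h(9,3)=(9*31+3)%997=282 h(13,13)=(13*31+13)%997=416 -> [954, 119, 282, 416]
  L2: h(954,119)=(954*31+119)%997=780 h(282,416)=(282*31+416)%997=185 -> [780, 185]
  L3: h(780,185)=(780*31+185)%997=437 -> [437]
  root = 437 == target 437  ** MATCH **
Candidate B: set leaf[2] = 65 -> leaves = [92, 34, 65, 5, 9, 3, 13]
  L0: [92, 34, 65, 5, 9, 3, 13]
  L1: h(92,34)=(92*31+34)%997=892 h(65,5)=(65*31+5)%997=26 h(9,3)=(9*31+3)%997=282 h(13,13)=(13*31+13)%997=416 -> [892, 26, 282, 416]
  L2: h(892,26)=(892*31+26)%997=759 h(282,416)=(282*31+416)%997=185 -> [759, 185]
  L3: h(759,185)=(759*31+185)%997=783 -> [783]
  root = 783 != target 437
Candidate C: set leaf[1] = 98 -> leaves = [92, 98, 68, 5, 9, 3, 13]
  L0: [92, 98, 68, 5, 9, 3, 13]
  L1: h(92,98)=(92*31+98)%997=956 h(68,5)=(68*31+5)%997=119 h(9,3)=(9*31+3)%997=282 h(13,13)=(13*31+13)%997=416 -> [956, 119, 282, 416]
  L2: h(956,119)=(956*31+119)%997=842 h(282,416)=(282*31+416)%997=185 -> [842, 185]
  L3: h(842,185)=(842*31+185)%997=365 -> [365]
  root = 365 != target 437
Candidate A produces the target root.

Answer: A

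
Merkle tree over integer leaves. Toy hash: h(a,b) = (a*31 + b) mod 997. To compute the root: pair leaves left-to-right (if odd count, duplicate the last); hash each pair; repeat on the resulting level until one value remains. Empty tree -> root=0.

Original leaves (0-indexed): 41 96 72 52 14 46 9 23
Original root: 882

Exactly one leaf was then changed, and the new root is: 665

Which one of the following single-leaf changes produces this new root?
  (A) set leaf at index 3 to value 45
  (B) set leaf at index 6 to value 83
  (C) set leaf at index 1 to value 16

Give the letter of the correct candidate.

Original leaves: [41, 96, 72, 52, 14, 46, 9, 23]
Target new root: 665
Try each candidate change and compute the resulting root:
Candidate A: set leaf[3] = 45 -> leaves = [41, 96, 72, 45, 14, 46, 9, 23]
  L0: [41, 96, 72, 45, 14, 46, 9, 23]
  L1: h(41,96)=(41*31+96)%997=370 h(72,45)=(72*31+45)%997=283 h(14,46)=(14*31+46)%997=480 h(9,23)=(9*31+23)%997=302 -> [370, 283, 480, 302]
  L2: h(370,283)=(370*31+283)%997=786 h(480,302)=(480*31+302)%997=227 -> [786, 227]
  L3: h(786,227)=(786*31+227)%997=665 -> [665]
  root = 665 == target 665  ** MATCH **
Candidate B: set leaf[6] = 83 -> leaves = [41, 96, 72, 52, 14, 46, 83, 23]
  L0: [41, 96, 72, 52, 14, 46, 83, 23]
  L1: h(41,96)=(41*31+96)%997=370 h(72,52)=(72*31+52)%997=290 h(14,46)=(14*31+46)%997=480 h(83,23)=(83*31+23)%997=602 -> [370, 290, 480, 602]
  L2: h(370,290)=(370*31+290)%997=793 h(480,602)=(480*31+602)%997=527 -> [793, 527]
  L3: h(793,527)=(793*31+527)%997=185 -> [185]
  root = 185 != target 665
Candidate C: set leaf[1] = 16 -> leaves = [41, 16, 72, 52, 14, 46, 9, 23]
  L0: [41, 16, 72, 52, 14, 46, 9, 23]
  L1: h(41,16)=(41*31+16)%997=290 h(72,52)=(72*31+52)%997=290 h(14,46)=(14*31+46)%997=480 h(9,23)=(9*31+23)%997=302 -> [290, 290, 480, 302]
  L2: h(290,290)=(290*31+290)%997=307 h(480,302)=(480*31+302)%997=227 -> [307, 227]
  L3: h(307,227)=(307*31+227)%997=771 -> [771]
  root = 771 != target 665
Candidate A produces the target root.

Answer: A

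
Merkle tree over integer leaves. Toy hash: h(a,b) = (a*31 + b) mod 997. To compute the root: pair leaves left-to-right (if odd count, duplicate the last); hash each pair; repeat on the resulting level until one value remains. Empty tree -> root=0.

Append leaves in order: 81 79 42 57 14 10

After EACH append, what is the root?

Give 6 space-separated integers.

Answer: 81 596 877 892 114 983

Derivation:
After append 81 (leaves=[81]):
  L0: [81]
  root=81
After append 79 (leaves=[81, 79]):
  L0: [81, 79]
  L1: h(81,79)=(81*31+79)%997=596 -> [596]
  root=596
After append 42 (leaves=[81, 79, 42]):
  L0: [81, 79, 42]
  L1: h(81,79)=(81*31+79)%997=596 h(42,42)=(42*31+42)%997=347 -> [596, 347]
  L2: h(596,347)=(596*31+347)%997=877 -> [877]
  root=877
After append 57 (leaves=[81, 79, 42, 57]):
  L0: [81, 79, 42, 57]
  L1: h(81,79)=(81*31+79)%997=596 h(42,57)=(42*31+57)%997=362 -> [596, 362]
  L2: h(596,362)=(596*31+362)%997=892 -> [892]
  root=892
After append 14 (leaves=[81, 79, 42, 57, 14]):
  L0: [81, 79, 42, 57, 14]
  L1: h(81,79)=(81*31+79)%997=596 h(42,57)=(42*31+57)%997=362 h(14,14)=(14*31+14)%997=448 -> [596, 362, 448]
  L2: h(596,362)=(596*31+362)%997=892 h(448,448)=(448*31+448)%997=378 -> [892, 378]
  L3: h(892,378)=(892*31+378)%997=114 -> [114]
  root=114
After append 10 (leaves=[81, 79, 42, 57, 14, 10]):
  L0: [81, 79, 42, 57, 14, 10]
  L1: h(81,79)=(81*31+79)%997=596 h(42,57)=(42*31+57)%997=362 h(14,10)=(14*31+10)%997=444 -> [596, 362, 444]
  L2: h(596,362)=(596*31+362)%997=892 h(444,444)=(444*31+444)%997=250 -> [892, 250]
  L3: h(892,250)=(892*31+250)%997=983 -> [983]
  root=983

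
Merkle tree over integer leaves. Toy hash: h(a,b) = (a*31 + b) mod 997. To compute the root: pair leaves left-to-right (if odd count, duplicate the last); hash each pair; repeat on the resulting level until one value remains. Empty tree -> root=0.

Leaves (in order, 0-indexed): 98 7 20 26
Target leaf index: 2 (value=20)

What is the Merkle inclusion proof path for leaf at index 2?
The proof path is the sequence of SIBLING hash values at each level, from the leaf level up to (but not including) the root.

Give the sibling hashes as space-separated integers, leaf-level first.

Answer: 26 54

Derivation:
L0 (leaves): [98, 7, 20, 26], target index=2
L1: h(98,7)=(98*31+7)%997=54 [pair 0] h(20,26)=(20*31+26)%997=646 [pair 1] -> [54, 646]
  Sibling for proof at L0: 26
L2: h(54,646)=(54*31+646)%997=326 [pair 0] -> [326]
  Sibling for proof at L1: 54
Root: 326
Proof path (sibling hashes from leaf to root): [26, 54]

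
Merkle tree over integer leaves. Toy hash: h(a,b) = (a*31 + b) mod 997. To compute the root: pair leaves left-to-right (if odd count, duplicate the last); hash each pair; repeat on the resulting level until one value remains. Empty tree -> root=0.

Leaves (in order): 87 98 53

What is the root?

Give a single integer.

Answer: 605

Derivation:
L0: [87, 98, 53]
L1: h(87,98)=(87*31+98)%997=801 h(53,53)=(53*31+53)%997=699 -> [801, 699]
L2: h(801,699)=(801*31+699)%997=605 -> [605]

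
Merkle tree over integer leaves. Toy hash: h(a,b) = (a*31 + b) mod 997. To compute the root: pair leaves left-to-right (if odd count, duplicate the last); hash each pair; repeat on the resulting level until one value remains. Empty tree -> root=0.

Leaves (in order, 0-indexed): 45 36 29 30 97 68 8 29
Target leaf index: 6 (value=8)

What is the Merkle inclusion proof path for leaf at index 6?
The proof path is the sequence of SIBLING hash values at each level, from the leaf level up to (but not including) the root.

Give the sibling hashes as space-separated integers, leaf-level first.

Answer: 29 84 425

Derivation:
L0 (leaves): [45, 36, 29, 30, 97, 68, 8, 29], target index=6
L1: h(45,36)=(45*31+36)%997=434 [pair 0] h(29,30)=(29*31+30)%997=929 [pair 1] h(97,68)=(97*31+68)%997=84 [pair 2] h(8,29)=(8*31+29)%997=277 [pair 3] -> [434, 929, 84, 277]
  Sibling for proof at L0: 29
L2: h(434,929)=(434*31+929)%997=425 [pair 0] h(84,277)=(84*31+277)%997=887 [pair 1] -> [425, 887]
  Sibling for proof at L1: 84
L3: h(425,887)=(425*31+887)%997=104 [pair 0] -> [104]
  Sibling for proof at L2: 425
Root: 104
Proof path (sibling hashes from leaf to root): [29, 84, 425]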